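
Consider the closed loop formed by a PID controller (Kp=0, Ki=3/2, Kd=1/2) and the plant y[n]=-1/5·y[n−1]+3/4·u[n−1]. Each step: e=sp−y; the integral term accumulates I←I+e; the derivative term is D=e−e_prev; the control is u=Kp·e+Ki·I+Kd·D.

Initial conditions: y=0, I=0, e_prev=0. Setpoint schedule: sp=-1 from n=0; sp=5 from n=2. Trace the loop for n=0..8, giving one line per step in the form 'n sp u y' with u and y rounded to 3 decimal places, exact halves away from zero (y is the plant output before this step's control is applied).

0 -1 -2.000 0.000
1 -1 0.000 -1.500
2 5 8.400 0.300
3 5 1.470 6.240
4 5 15.351 -0.146
5 5 -3.499 11.542
6 5 25.482 -4.933
7 5 -17.918 20.098
8 5 47.062 -17.458

(exact arithmetic carried between steps; '≈' marks a value shown rounded to 6 d.p. or computed from one; I and e_prev carry over from the previous line; the table rounds u and y to 3 d.p., halves away from zero)
n=0: y=0, sp=-1, e=sp−y=-1; I=-1, D=e−e_prev=-1; u=0·(-1)+3/2·(-1)+1/2·(-1)=-2; next y=-1/5·0+3/4·(-2)=-1.5
n=1: y=-1.5, sp=-1, e=sp−y=0.5; I=-0.5, D=e−e_prev=1.5; u=0·0.5+3/2·(-0.5)+1/2·1.5=0; next y=-1/5·(-1.5)+3/4·0=0.3
n=2: y=0.3, sp=5, e=sp−y=4.7; I=4.2, D=e−e_prev=4.2; u=0·4.7+3/2·4.2+1/2·4.2=8.4; next y=-1/5·0.3+3/4·8.4=6.24
n=3: y=6.24, sp=5, e=sp−y=-1.24; I=2.96, D=e−e_prev=-5.94; u=0·(-1.24)+3/2·2.96+1/2·(-5.94)=1.47; next y=-1/5·6.24+3/4·1.47=-0.1455
n=4: y=-0.1455, sp=5, e=sp−y=5.1455; I=8.1055, D=e−e_prev=6.3855; u=0·5.1455+3/2·8.1055+1/2·6.3855=15.351; next y=-1/5·(-0.1455)+3/4·15.351=11.54235
n=5: y=11.54235, sp=5, e=sp−y=-6.54235; I=1.56315, D=e−e_prev=-11.68785; u=0·(-6.54235)+3/2·1.56315+1/2·(-11.68785)=-3.4992; next y=-1/5·11.54235+3/4·(-3.4992)=-4.93287
n=6: y=-4.93287, sp=5, e=sp−y=9.93287; I=11.49602, D=e−e_prev=16.47522; u=0·9.93287+3/2·11.49602+1/2·16.47522=25.48164; next y=-1/5·(-4.93287)+3/4·25.48164=20.097804
n=7: y=20.097804, sp=5, e=sp−y=-15.097804; I=-3.601784, D=e−e_prev=-25.030674; u=0·(-15.097804)+3/2·(-3.601784)+1/2·(-25.030674)=-17.918013; next y=-1/5·20.097804+3/4·(-17.918013)≈-17.458071
n=8: y≈-17.458071, sp=5, e=sp−y≈22.458071; I≈18.856287, D=e−e_prev≈37.555875; u=0·22.458071+3/2·18.856287+1/2·37.555875≈47.062367; next y=-1/5·(-17.458071)+3/4·47.062367≈38.788389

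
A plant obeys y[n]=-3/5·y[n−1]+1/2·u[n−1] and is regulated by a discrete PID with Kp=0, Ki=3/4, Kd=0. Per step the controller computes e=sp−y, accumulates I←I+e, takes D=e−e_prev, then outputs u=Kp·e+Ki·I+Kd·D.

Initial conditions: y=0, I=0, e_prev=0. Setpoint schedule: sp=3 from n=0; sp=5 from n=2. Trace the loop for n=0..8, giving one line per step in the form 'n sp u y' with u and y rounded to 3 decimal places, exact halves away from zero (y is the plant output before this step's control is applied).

(exact arithmetic carried between steps; '≈' marks a value shown rounded to 6 d.p. or computed from one; I and e_prev carry over from the previous line; the table rounds u and y to 3 d.p., halves away from zero)
n=0: y=0, sp=3, e=sp−y=3; I=3, D=e−e_prev=3; u=0·3+3/4·3+0·3=2.25; next y=-3/5·0+1/2·2.25=1.125
n=1: y=1.125, sp=3, e=sp−y=1.875; I=4.875, D=e−e_prev=-1.125; u=0·1.875+3/4·4.875+0·(-1.125)=3.65625; next y=-3/5·1.125+1/2·3.65625=1.153125
n=2: y=1.153125, sp=5, e=sp−y=3.846875; I=8.721875, D=e−e_prev=1.971875; u=0·3.846875+3/4·8.721875+0·1.971875≈6.541406; next y=-3/5·1.153125+1/2·6.541406≈2.578828
n=3: y≈2.578828, sp=5, e=sp−y≈2.421172; I≈11.143047, D=e−e_prev≈-1.425703; u=0·2.421172+3/4·11.143047+0·(-1.425703)≈8.357285; next y=-3/5·2.578828+1/2·8.357285≈2.631346
n=4: y≈2.631346, sp=5, e=sp−y≈2.368654; I≈13.511701, D=e−e_prev≈-0.052518; u=0·2.368654+3/4·13.511701+0·(-0.052518)≈10.133776; next y=-3/5·2.631346+1/2·10.133776≈3.488081
n=5: y≈3.488081, sp=5, e=sp−y≈1.511919; I≈15.023621, D=e−e_prev≈-0.856735; u=0·1.511919+3/4·15.023621+0·(-0.856735)≈11.267715; next y=-3/5·3.488081+1/2·11.267715≈3.541009
n=6: y≈3.541009, sp=5, e=sp−y≈1.458991; I≈16.482611, D=e−e_prev≈-0.052929; u=0·1.458991+3/4·16.482611+0·(-0.052929)≈12.361958; next y=-3/5·3.541009+1/2·12.361958≈4.056374
n=7: y≈4.056374, sp=5, e=sp−y≈0.943626; I≈17.426238, D=e−e_prev≈-0.515364; u=0·0.943626+3/4·17.426238+0·(-0.515364)≈13.069678; next y=-3/5·4.056374+1/2·13.069678≈4.101015
n=8: y≈4.101015, sp=5, e=sp−y≈0.898985; I≈18.325223, D=e−e_prev≈-0.044641; u=0·0.898985+3/4·18.325223+0·(-0.044641)≈13.743917; next y=-3/5·4.101015+1/2·13.743917≈4.411350

0 3 2.250 0.000
1 3 3.656 1.125
2 5 6.541 1.153
3 5 8.357 2.579
4 5 10.134 2.631
5 5 11.268 3.488
6 5 12.362 3.541
7 5 13.070 4.056
8 5 13.744 4.101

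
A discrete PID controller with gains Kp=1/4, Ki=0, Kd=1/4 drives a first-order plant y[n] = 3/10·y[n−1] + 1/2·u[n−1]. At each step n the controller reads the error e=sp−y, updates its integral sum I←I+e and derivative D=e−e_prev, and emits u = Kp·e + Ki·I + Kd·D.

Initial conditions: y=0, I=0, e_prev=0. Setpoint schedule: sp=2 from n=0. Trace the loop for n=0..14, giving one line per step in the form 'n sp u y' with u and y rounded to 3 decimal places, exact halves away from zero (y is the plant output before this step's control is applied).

0 2 1.000 0.000
1 2 0.250 0.500
2 2 0.488 0.275
3 2 0.406 0.326
4 2 0.431 0.301
5 2 0.422 0.306
6 2 0.425 0.303
7 2 0.424 0.303
8 2 0.424 0.303
9 2 0.424 0.303
10 2 0.424 0.303
11 2 0.424 0.303
12 2 0.424 0.303
13 2 0.424 0.303
14 2 0.424 0.303

(exact arithmetic carried between steps; '≈' marks a value shown rounded to 6 d.p. or computed from one; I and e_prev carry over from the previous line; the table rounds u and y to 3 d.p., halves away from zero)
n=0: y=0, sp=2, e=sp−y=2; I=2, D=e−e_prev=2; u=1/4·2+0·2+1/4·2=1; next y=3/10·0+1/2·1=0.5
n=1: y=0.5, sp=2, e=sp−y=1.5; I=3.5, D=e−e_prev=-0.5; u=1/4·1.5+0·3.5+1/4·(-0.5)=0.25; next y=3/10·0.5+1/2·0.25=0.275
n=2: y=0.275, sp=2, e=sp−y=1.725; I=5.225, D=e−e_prev=0.225; u=1/4·1.725+0·5.225+1/4·0.225=0.4875; next y=3/10·0.275+1/2·0.4875=0.32625
n=3: y=0.32625, sp=2, e=sp−y=1.67375; I=6.89875, D=e−e_prev=-0.05125; u=1/4·1.67375+0·6.89875+1/4·(-0.05125)=0.405625; next y=3/10·0.32625+1/2·0.405625≈0.300688
n=4: y≈0.300688, sp=2, e=sp−y≈1.699313; I≈8.598063, D=e−e_prev≈0.025563; u=1/4·1.699313+0·8.598063+1/4·0.025563≈0.431219; next y=3/10·0.300688+1/2·0.431219≈0.305816
n=5: y≈0.305816, sp=2, e=sp−y≈1.694184; I≈10.292247, D=e−e_prev≈-0.005128; u=1/4·1.694184+0·10.292247+1/4·(-0.005128)≈0.422264; next y=3/10·0.305816+1/2·0.422264≈0.302877
n=6: y≈0.302877, sp=2, e=sp−y≈1.697123; I≈11.989370, D=e−e_prev≈0.002939; u=1/4·1.697123+0·11.989370+1/4·0.002939≈0.425016; next y=3/10·0.302877+1/2·0.425016≈0.303371
n=7: y≈0.303371, sp=2, e=sp−y≈1.696629; I≈13.685999, D=e−e_prev≈-0.000494; u=1/4·1.696629+0·13.685999+1/4·(-0.000494)≈0.424034; next y=3/10·0.303371+1/2·0.424034≈0.303028
n=8: y≈0.303028, sp=2, e=sp−y≈1.696972; I≈15.382971, D=e−e_prev≈0.000343; u=1/4·1.696972+0·15.382971+1/4·0.000343≈0.424329; next y=3/10·0.303028+1/2·0.424329≈0.303073
n=9: y≈0.303073, sp=2, e=sp−y≈1.696927; I≈17.079898, D=e−e_prev≈-0.000045; u=1/4·1.696927+0·17.079898+1/4·(-0.000045)≈0.424221; next y=3/10·0.303073+1/2·0.424221≈0.303032
n=10: y≈0.303032, sp=2, e=sp−y≈1.696968; I≈18.776866, D=e−e_prev≈0.000041; u=1/4·1.696968+0·18.776866+1/4·0.000041≈0.424252; next y=3/10·0.303032+1/2·0.424252≈0.303036
n=11: y≈0.303036, sp=2, e=sp−y≈1.696964; I≈20.473831, D=e−e_prev≈-0.000004; u=1/4·1.696964+0·20.473831+1/4·(-0.000004)≈0.424240; next y=3/10·0.303036+1/2·0.424240≈0.303031
n=12: y≈0.303031, sp=2, e=sp−y≈1.696969; I≈22.170800, D=e−e_prev≈0.000005; u=1/4·1.696969+0·22.170800+1/4·0.000005≈0.424244; next y=3/10·0.303031+1/2·0.424244≈0.303031
n=13: y≈0.303031, sp=2, e=sp−y≈1.696969; I≈23.867769, D=e−e_prev≈0.000000; u=1/4·1.696969+0·23.867769+1/4·0.000000≈0.424242; next y=3/10·0.303031+1/2·0.424242≈0.303030
n=14: y≈0.303030, sp=2, e=sp−y≈1.696970; I≈25.564738, D=e−e_prev≈0.000001; u=1/4·1.696970+0·25.564738+1/4·0.000001≈0.424243; next y=3/10·0.303030+1/2·0.424243≈0.303030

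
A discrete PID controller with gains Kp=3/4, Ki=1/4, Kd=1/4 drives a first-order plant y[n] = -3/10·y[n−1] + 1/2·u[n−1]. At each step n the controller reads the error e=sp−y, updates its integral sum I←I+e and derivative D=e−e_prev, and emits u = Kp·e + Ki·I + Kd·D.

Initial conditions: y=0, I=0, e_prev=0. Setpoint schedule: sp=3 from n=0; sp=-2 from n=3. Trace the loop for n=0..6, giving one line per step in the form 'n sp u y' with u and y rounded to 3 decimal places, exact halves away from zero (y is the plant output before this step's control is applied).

(exact arithmetic carried between steps; '≈' marks a value shown rounded to 6 d.p. or computed from one; I and e_prev carry over from the previous line; the table rounds u and y to 3 d.p., halves away from zero)
n=0: y=0, sp=3, e=sp−y=3; I=3, D=e−e_prev=3; u=3/4·3+1/4·3+1/4·3=3.75; next y=-3/10·0+1/2·3.75=1.875
n=1: y=1.875, sp=3, e=sp−y=1.125; I=4.125, D=e−e_prev=-1.875; u=3/4·1.125+1/4·4.125+1/4·(-1.875)=1.40625; next y=-3/10·1.875+1/2·1.40625=0.140625
n=2: y=0.140625, sp=3, e=sp−y=2.859375; I=6.984375, D=e−e_prev=1.734375; u=3/4·2.859375+1/4·6.984375+1/4·1.734375≈4.324219; next y=-3/10·0.140625+1/2·4.324219≈2.119922
n=3: y≈2.119922, sp=-2, e=sp−y≈-4.119922; I≈2.864453, D=e−e_prev≈-6.979297; u=3/4·(-4.119922)+1/4·2.864453+1/4·(-6.979297)≈-4.118652; next y=-3/10·2.119922+1/2·(-4.118652)≈-2.695303
n=4: y≈-2.695303, sp=-2, e=sp−y≈0.695303; I≈3.559756, D=e−e_prev≈4.815225; u=3/4·0.695303+1/4·3.559756+1/4·4.815225≈2.615222; next y=-3/10·(-2.695303)+1/2·2.615222≈2.116202
n=5: y≈2.116202, sp=-2, e=sp−y≈-4.116202; I≈-0.556446, D=e−e_prev≈-4.811505; u=3/4·(-4.116202)+1/4·(-0.556446)+1/4·(-4.811505)≈-4.429139; next y=-3/10·2.116202+1/2·(-4.429139)≈-2.849430
n=6: y≈-2.849430, sp=-2, e=sp−y≈0.849430; I≈0.292984, D=e−e_prev≈4.965632; u=3/4·0.849430+1/4·0.292984+1/4·4.965632≈1.951727; next y=-3/10·(-2.849430)+1/2·1.951727≈1.830692

0 3 3.750 0.000
1 3 1.406 1.875
2 3 4.324 0.141
3 -2 -4.119 2.120
4 -2 2.615 -2.695
5 -2 -4.429 2.116
6 -2 1.952 -2.849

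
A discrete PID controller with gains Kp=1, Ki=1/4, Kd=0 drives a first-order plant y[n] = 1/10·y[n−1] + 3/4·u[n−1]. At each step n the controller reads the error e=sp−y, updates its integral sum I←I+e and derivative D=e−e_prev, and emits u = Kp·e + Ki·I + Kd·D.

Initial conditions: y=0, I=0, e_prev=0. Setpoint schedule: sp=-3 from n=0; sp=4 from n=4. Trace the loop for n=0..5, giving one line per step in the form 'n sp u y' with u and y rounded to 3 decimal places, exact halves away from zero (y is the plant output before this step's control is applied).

(exact arithmetic carried between steps; '≈' marks a value shown rounded to 6 d.p. or computed from one; I and e_prev carry over from the previous line; the table rounds u and y to 3 d.p., halves away from zero)
n=0: y=0, sp=-3, e=sp−y=-3; I=-3, D=e−e_prev=-3; u=1·(-3)+1/4·(-3)+0·(-3)=-3.75; next y=1/10·0+3/4·(-3.75)=-2.8125
n=1: y=-2.8125, sp=-3, e=sp−y=-0.1875; I=-3.1875, D=e−e_prev=2.8125; u=1·(-0.1875)+1/4·(-3.1875)+0·2.8125=-0.984375; next y=1/10·(-2.8125)+3/4·(-0.984375)≈-1.019531
n=2: y≈-1.019531, sp=-3, e=sp−y≈-1.980469; I≈-5.167969, D=e−e_prev≈-1.792969; u=1·(-1.980469)+1/4·(-5.167969)+0·(-1.792969)≈-3.272461; next y=1/10·(-1.019531)+3/4·(-3.272461)≈-2.556299
n=3: y≈-2.556299, sp=-3, e=sp−y≈-0.443701; I≈-5.611670, D=e−e_prev≈1.536768; u=1·(-0.443701)+1/4·(-5.611670)+0·1.536768≈-1.846619; next y=1/10·(-2.556299)+3/4·(-1.846619)≈-1.640594
n=4: y≈-1.640594, sp=4, e=sp−y≈5.640594; I≈0.028924, D=e−e_prev≈6.084295; u=1·5.640594+1/4·0.028924+0·6.084295≈5.647825; next y=1/10·(-1.640594)+3/4·5.647825≈4.071809
n=5: y≈4.071809, sp=4, e=sp−y≈-0.071809; I≈-0.042885, D=e−e_prev≈-5.712403; u=1·(-0.071809)+1/4·(-0.042885)+0·(-5.712403)≈-0.082531; next y=1/10·4.071809+3/4·(-0.082531)≈0.345283

0 -3 -3.750 0.000
1 -3 -0.984 -2.813
2 -3 -3.272 -1.020
3 -3 -1.847 -2.556
4 4 5.648 -1.641
5 4 -0.083 4.072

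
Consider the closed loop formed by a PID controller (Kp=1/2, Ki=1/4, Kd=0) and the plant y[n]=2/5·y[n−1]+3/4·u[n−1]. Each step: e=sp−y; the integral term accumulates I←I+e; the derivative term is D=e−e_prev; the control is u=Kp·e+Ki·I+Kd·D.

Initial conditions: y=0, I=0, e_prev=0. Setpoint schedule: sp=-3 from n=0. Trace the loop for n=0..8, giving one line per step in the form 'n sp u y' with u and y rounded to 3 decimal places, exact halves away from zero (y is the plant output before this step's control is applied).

0 -3 -2.250 0.000
1 -3 -1.734 -1.688
2 -3 -1.846 -1.976
3 -3 -1.953 -2.175
4 -3 -2.039 -2.335
5 -3 -2.109 -2.463
6 -3 -2.165 -2.567
7 -3 -2.211 -2.651
8 -3 -2.247 -2.719

(exact arithmetic carried between steps; '≈' marks a value shown rounded to 6 d.p. or computed from one; I and e_prev carry over from the previous line; the table rounds u and y to 3 d.p., halves away from zero)
n=0: y=0, sp=-3, e=sp−y=-3; I=-3, D=e−e_prev=-3; u=1/2·(-3)+1/4·(-3)+0·(-3)=-2.25; next y=2/5·0+3/4·(-2.25)=-1.6875
n=1: y=-1.6875, sp=-3, e=sp−y=-1.3125; I=-4.3125, D=e−e_prev=1.6875; u=1/2·(-1.3125)+1/4·(-4.3125)+0·1.6875=-1.734375; next y=2/5·(-1.6875)+3/4·(-1.734375)≈-1.975781
n=2: y≈-1.975781, sp=-3, e=sp−y≈-1.024219; I≈-5.336719, D=e−e_prev≈0.288281; u=1/2·(-1.024219)+1/4·(-5.336719)+0·0.288281≈-1.846289; next y=2/5·(-1.975781)+3/4·(-1.846289)≈-2.175029
n=3: y≈-2.175029, sp=-3, e=sp−y≈-0.824971; I≈-6.161689, D=e−e_prev≈0.199248; u=1/2·(-0.824971)+1/4·(-6.161689)+0·0.199248≈-1.952908; next y=2/5·(-2.175029)+3/4·(-1.952908)≈-2.334693
n=4: y≈-2.334693, sp=-3, e=sp−y≈-0.665307; I≈-6.826997, D=e−e_prev≈0.159663; u=1/2·(-0.665307)+1/4·(-6.826997)+0·0.159663≈-2.039403; next y=2/5·(-2.334693)+3/4·(-2.039403)≈-2.463429
n=5: y≈-2.463429, sp=-3, e=sp−y≈-0.536571; I≈-7.363568, D=e−e_prev≈0.128737; u=1/2·(-0.536571)+1/4·(-7.363568)+0·0.128737≈-2.109177; next y=2/5·(-2.463429)+3/4·(-2.109177)≈-2.567255
n=6: y≈-2.567255, sp=-3, e=sp−y≈-0.432745; I≈-7.796313, D=e−e_prev≈0.103825; u=1/2·(-0.432745)+1/4·(-7.796313)+0·0.103825≈-2.165451; next y=2/5·(-2.567255)+3/4·(-2.165451)≈-2.650990
n=7: y≈-2.650990, sp=-3, e=sp−y≈-0.349010; I≈-8.145323, D=e−e_prev≈0.083735; u=1/2·(-0.349010)+1/4·(-8.145323)+0·0.083735≈-2.210836; next y=2/5·(-2.650990)+3/4·(-2.210836)≈-2.718523
n=8: y≈-2.718523, sp=-3, e=sp−y≈-0.281477; I≈-8.426800, D=e−e_prev≈0.067533; u=1/2·(-0.281477)+1/4·(-8.426800)+0·0.067533≈-2.247439; next y=2/5·(-2.718523)+3/4·(-2.247439)≈-2.772988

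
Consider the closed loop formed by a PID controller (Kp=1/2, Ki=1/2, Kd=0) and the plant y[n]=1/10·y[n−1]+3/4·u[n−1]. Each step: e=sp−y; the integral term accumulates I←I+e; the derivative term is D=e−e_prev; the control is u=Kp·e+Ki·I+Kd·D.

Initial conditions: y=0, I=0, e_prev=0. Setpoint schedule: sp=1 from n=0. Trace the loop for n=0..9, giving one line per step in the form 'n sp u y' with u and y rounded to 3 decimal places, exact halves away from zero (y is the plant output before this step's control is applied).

(exact arithmetic carried between steps; '≈' marks a value shown rounded to 6 d.p. or computed from one; I and e_prev carry over from the previous line; the table rounds u and y to 3 d.p., halves away from zero)
n=0: y=0, sp=1, e=sp−y=1; I=1, D=e−e_prev=1; u=1/2·1+1/2·1+0·1=1; next y=1/10·0+3/4·1=0.75
n=1: y=0.75, sp=1, e=sp−y=0.25; I=1.25, D=e−e_prev=-0.75; u=1/2·0.25+1/2·1.25+0·(-0.75)=0.75; next y=1/10·0.75+3/4·0.75=0.6375
n=2: y=0.6375, sp=1, e=sp−y=0.3625; I=1.6125, D=e−e_prev=0.1125; u=1/2·0.3625+1/2·1.6125+0·0.1125=0.9875; next y=1/10·0.6375+3/4·0.9875=0.804375
n=3: y=0.804375, sp=1, e=sp−y=0.195625; I=1.808125, D=e−e_prev=-0.166875; u=1/2·0.195625+1/2·1.808125+0·(-0.166875)=1.001875; next y=1/10·0.804375+3/4·1.001875≈0.831844
n=4: y≈0.831844, sp=1, e=sp−y≈0.168156; I≈1.976281, D=e−e_prev≈-0.027469; u=1/2·0.168156+1/2·1.976281+0·(-0.027469)≈1.072219; next y=1/10·0.831844+3/4·1.072219≈0.887348
n=5: y≈0.887348, sp=1, e=sp−y≈0.112652; I≈2.088933, D=e−e_prev≈-0.055505; u=1/2·0.112652+1/2·2.088933+0·(-0.055505)≈1.100792; next y=1/10·0.887348+3/4·1.100792≈0.914329
n=6: y≈0.914329, sp=1, e=sp−y≈0.085671; I≈2.174604, D=e−e_prev≈-0.026981; u=1/2·0.085671+1/2·2.174604+0·(-0.026981)≈1.130137; next y=1/10·0.914329+3/4·1.130137≈0.939036
n=7: y≈0.939036, sp=1, e=sp−y≈0.060964; I≈2.235568, D=e−e_prev≈-0.024707; u=1/2·0.060964+1/2·2.235568+0·(-0.024707)≈1.148266; next y=1/10·0.939036+3/4·1.148266≈0.955103
n=8: y≈0.955103, sp=1, e=sp−y≈0.044897; I≈2.280465, D=e−e_prev≈-0.016067; u=1/2·0.044897+1/2·2.280465+0·(-0.016067)≈1.162681; next y=1/10·0.955103+3/4·1.162681≈0.967521
n=9: y≈0.967521, sp=1, e=sp−y≈0.032479; I≈2.312944, D=e−e_prev≈-0.012418; u=1/2·0.032479+1/2·2.312944+0·(-0.012418)≈1.172711; next y=1/10·0.967521+3/4·1.172711≈0.976286

0 1 1.000 0.000
1 1 0.750 0.750
2 1 0.988 0.638
3 1 1.002 0.804
4 1 1.072 0.832
5 1 1.101 0.887
6 1 1.130 0.914
7 1 1.148 0.939
8 1 1.163 0.955
9 1 1.173 0.968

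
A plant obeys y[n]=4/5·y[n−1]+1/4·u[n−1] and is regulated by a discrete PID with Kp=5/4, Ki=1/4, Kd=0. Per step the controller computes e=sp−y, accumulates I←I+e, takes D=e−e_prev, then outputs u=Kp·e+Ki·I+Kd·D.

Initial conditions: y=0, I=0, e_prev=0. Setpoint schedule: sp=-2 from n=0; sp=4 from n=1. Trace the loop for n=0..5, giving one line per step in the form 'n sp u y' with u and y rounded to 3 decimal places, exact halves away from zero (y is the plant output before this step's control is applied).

(exact arithmetic carried between steps; '≈' marks a value shown rounded to 6 d.p. or computed from one; I and e_prev carry over from the previous line; the table rounds u and y to 3 d.p., halves away from zero)
n=0: y=0, sp=-2, e=sp−y=-2; I=-2, D=e−e_prev=-2; u=5/4·(-2)+1/4·(-2)+0·(-2)=-3; next y=4/5·0+1/4·(-3)=-0.75
n=1: y=-0.75, sp=4, e=sp−y=4.75; I=2.75, D=e−e_prev=6.75; u=5/4·4.75+1/4·2.75+0·6.75=6.625; next y=4/5·(-0.75)+1/4·6.625=1.05625
n=2: y=1.05625, sp=4, e=sp−y=2.94375; I=5.69375, D=e−e_prev=-1.80625; u=5/4·2.94375+1/4·5.69375+0·(-1.80625)=5.103125; next y=4/5·1.05625+1/4·5.103125≈2.120781
n=3: y≈2.120781, sp=4, e=sp−y≈1.879219; I≈7.572969, D=e−e_prev≈-1.064531; u=5/4·1.879219+1/4·7.572969+0·(-1.064531)≈4.242266; next y=4/5·2.120781+1/4·4.242266≈2.757191
n=4: y≈2.757191, sp=4, e=sp−y≈1.242809; I≈8.815777, D=e−e_prev≈-0.636410; u=5/4·1.242809+1/4·8.815777+0·(-0.636410)≈3.757455; next y=4/5·2.757191+1/4·3.757455≈3.145117
n=5: y≈3.145117, sp=4, e=sp−y≈0.854883; I≈9.670660, D=e−e_prev≈-0.387925; u=5/4·0.854883+1/4·9.670660+0·(-0.387925)≈3.486269; next y=4/5·3.145117+1/4·3.486269≈3.387661

0 -2 -3.000 0.000
1 4 6.625 -0.750
2 4 5.103 1.056
3 4 4.242 2.121
4 4 3.757 2.757
5 4 3.486 3.145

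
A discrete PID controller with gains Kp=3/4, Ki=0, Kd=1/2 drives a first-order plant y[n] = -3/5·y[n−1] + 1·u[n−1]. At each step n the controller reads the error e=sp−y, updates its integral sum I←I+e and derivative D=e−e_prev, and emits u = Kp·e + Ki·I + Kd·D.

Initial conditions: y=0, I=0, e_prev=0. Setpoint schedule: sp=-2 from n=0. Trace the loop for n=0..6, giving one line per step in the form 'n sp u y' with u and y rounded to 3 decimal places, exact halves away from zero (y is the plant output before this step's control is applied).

0 -2 -2.500 0.000
1 -2 1.625 -2.500
2 -2 -6.656 3.125
3 -2 10.727 -8.531
4 -2 -25.572 15.845
5 -2 50.272 -35.079
6 -2 -108.189 71.320

(exact arithmetic carried between steps; '≈' marks a value shown rounded to 6 d.p. or computed from one; I and e_prev carry over from the previous line; the table rounds u and y to 3 d.p., halves away from zero)
n=0: y=0, sp=-2, e=sp−y=-2; I=-2, D=e−e_prev=-2; u=3/4·(-2)+0·(-2)+1/2·(-2)=-2.5; next y=-3/5·0+1·(-2.5)=-2.5
n=1: y=-2.5, sp=-2, e=sp−y=0.5; I=-1.5, D=e−e_prev=2.5; u=3/4·0.5+0·(-1.5)+1/2·2.5=1.625; next y=-3/5·(-2.5)+1·1.625=3.125
n=2: y=3.125, sp=-2, e=sp−y=-5.125; I=-6.625, D=e−e_prev=-5.625; u=3/4·(-5.125)+0·(-6.625)+1/2·(-5.625)=-6.65625; next y=-3/5·3.125+1·(-6.65625)=-8.53125
n=3: y=-8.53125, sp=-2, e=sp−y=6.53125; I=-0.09375, D=e−e_prev=11.65625; u=3/4·6.53125+0·(-0.09375)+1/2·11.65625≈10.726563; next y=-3/5·(-8.53125)+1·10.726563≈15.845313
n=4: y≈15.845313, sp=-2, e=sp−y≈-17.845313; I≈-17.939063, D=e−e_prev≈-24.376563; u=3/4·(-17.845313)+0·(-17.939063)+1/2·(-24.376563)≈-25.572266; next y=-3/5·15.845313+1·(-25.572266)≈-35.079453
n=5: y≈-35.079453, sp=-2, e=sp−y≈33.079453; I≈15.140391, D=e−e_prev≈50.924766; u=3/4·33.079453+0·15.140391+1/2·50.924766≈50.271973; next y=-3/5·(-35.079453)+1·50.271973≈71.319645
n=6: y≈71.319645, sp=-2, e=sp−y≈-73.319645; I≈-58.179254, D=e−e_prev≈-106.399098; u=3/4·(-73.319645)+0·(-58.179254)+1/2·(-106.399098)≈-108.189282; next y=-3/5·71.319645+1·(-108.189282)≈-150.981069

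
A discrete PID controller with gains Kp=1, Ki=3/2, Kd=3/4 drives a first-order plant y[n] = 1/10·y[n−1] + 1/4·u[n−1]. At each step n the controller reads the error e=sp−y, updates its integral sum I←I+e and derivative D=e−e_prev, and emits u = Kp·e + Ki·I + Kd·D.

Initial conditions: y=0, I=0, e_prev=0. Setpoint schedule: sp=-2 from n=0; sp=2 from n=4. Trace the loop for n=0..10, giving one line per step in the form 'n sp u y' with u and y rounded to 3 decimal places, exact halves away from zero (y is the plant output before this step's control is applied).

(exact arithmetic carried between steps; '≈' marks a value shown rounded to 6 d.p. or computed from one; I and e_prev carry over from the previous line; the table rounds u and y to 3 d.p., halves away from zero)
n=0: y=0, sp=-2, e=sp−y=-2; I=-2, D=e−e_prev=-2; u=1·(-2)+3/2·(-2)+3/4·(-2)=-6.5; next y=1/10·0+1/4·(-6.5)=-1.625
n=1: y=-1.625, sp=-2, e=sp−y=-0.375; I=-2.375, D=e−e_prev=1.625; u=1·(-0.375)+3/2·(-2.375)+3/4·1.625=-2.71875; next y=1/10·(-1.625)+1/4·(-2.71875)≈-0.842188
n=2: y≈-0.842188, sp=-2, e=sp−y≈-1.157813; I≈-3.532813, D=e−e_prev≈-0.782813; u=1·(-1.157813)+3/2·(-3.532813)+3/4·(-0.782813)≈-7.044141; next y=1/10·(-0.842188)+1/4·(-7.044141)≈-1.845254
n=3: y≈-1.845254, sp=-2, e=sp−y≈-0.154746; I≈-3.687559, D=e−e_prev≈1.003066; u=1·(-0.154746)+3/2·(-3.687559)+3/4·1.003066≈-4.933784; next y=1/10·(-1.845254)+1/4·(-4.933784)≈-1.417971
n=4: y≈-1.417971, sp=2, e=sp−y≈3.417971; I≈-0.269587, D=e−e_prev≈3.572718; u=1·3.417971+3/2·(-0.269587)+3/4·3.572718≈5.693129; next y=1/10·(-1.417971)+1/4·5.693129≈1.281485
n=5: y≈1.281485, sp=2, e=sp−y≈0.718515; I≈0.448928, D=e−e_prev≈-2.699457; u=1·0.718515+3/2·0.448928+3/4·(-2.699457)≈-0.632686; next y=1/10·1.281485+1/4·(-0.632686)≈-0.030023
n=6: y≈-0.030023, sp=2, e=sp−y≈2.030023; I≈2.478951, D=e−e_prev≈1.311508; u=1·2.030023+3/2·2.478951+3/4·1.311508≈6.732080; next y=1/10·(-0.030023)+1/4·6.732080≈1.680018
n=7: y≈1.680018, sp=2, e=sp−y≈0.319982; I≈2.798933, D=e−e_prev≈-1.710041; u=1·0.319982+3/2·2.798933+3/4·(-1.710041)≈3.235851; next y=1/10·1.680018+1/4·3.235851≈0.976965
n=8: y≈0.976965, sp=2, e=sp−y≈1.023035; I≈3.821968, D=e−e_prev≈0.703053; u=1·1.023035+3/2·3.821968+3/4·0.703053≈7.283278; next y=1/10·0.976965+1/4·7.283278≈1.918516
n=9: y≈1.918516, sp=2, e=sp−y≈0.081484; I≈3.903452, D=e−e_prev≈-0.941551; u=1·0.081484+3/2·3.903452+3/4·(-0.941551)≈5.230499; next y=1/10·1.918516+1/4·5.230499≈1.499476
n=10: y≈1.499476, sp=2, e=sp−y≈0.500524; I≈4.403976, D=e−e_prev≈0.419039; u=1·0.500524+3/2·4.403976+3/4·0.419039≈7.420767; next y=1/10·1.499476+1/4·7.420767≈2.005139

0 -2 -6.500 0.000
1 -2 -2.719 -1.625
2 -2 -7.044 -0.842
3 -2 -4.934 -1.845
4 2 5.693 -1.418
5 2 -0.633 1.281
6 2 6.732 -0.030
7 2 3.236 1.680
8 2 7.283 0.977
9 2 5.230 1.919
10 2 7.421 1.499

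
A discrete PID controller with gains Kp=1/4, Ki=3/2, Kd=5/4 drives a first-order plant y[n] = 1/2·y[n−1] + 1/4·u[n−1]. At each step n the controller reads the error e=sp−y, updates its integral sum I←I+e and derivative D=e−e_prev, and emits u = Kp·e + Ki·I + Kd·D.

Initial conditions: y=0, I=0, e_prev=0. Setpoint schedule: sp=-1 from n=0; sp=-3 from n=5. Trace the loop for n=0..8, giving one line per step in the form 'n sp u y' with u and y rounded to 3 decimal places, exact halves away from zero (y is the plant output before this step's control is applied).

(exact arithmetic carried between steps; '≈' marks a value shown rounded to 6 d.p. or computed from one; I and e_prev carry over from the previous line; the table rounds u and y to 3 d.p., halves away from zero)
n=0: y=0, sp=-1, e=sp−y=-1; I=-1, D=e−e_prev=-1; u=1/4·(-1)+3/2·(-1)+5/4·(-1)=-3; next y=1/2·0+1/4·(-3)=-0.75
n=1: y=-0.75, sp=-1, e=sp−y=-0.25; I=-1.25, D=e−e_prev=0.75; u=1/4·(-0.25)+3/2·(-1.25)+5/4·0.75=-1; next y=1/2·(-0.75)+1/4·(-1)=-0.625
n=2: y=-0.625, sp=-1, e=sp−y=-0.375; I=-1.625, D=e−e_prev=-0.125; u=1/4·(-0.375)+3/2·(-1.625)+5/4·(-0.125)=-2.6875; next y=1/2·(-0.625)+1/4·(-2.6875)=-0.984375
n=3: y=-0.984375, sp=-1, e=sp−y=-0.015625; I=-1.640625, D=e−e_prev=0.359375; u=1/4·(-0.015625)+3/2·(-1.640625)+5/4·0.359375=-2.015625; next y=1/2·(-0.984375)+1/4·(-2.015625)≈-0.996094
n=4: y≈-0.996094, sp=-1, e=sp−y≈-0.003906; I≈-1.644531, D=e−e_prev≈0.011719; u=1/4·(-0.003906)+3/2·(-1.644531)+5/4·0.011719≈-2.453125; next y=1/2·(-0.996094)+1/4·(-2.453125)≈-1.111328
n=5: y≈-1.111328, sp=-3, e=sp−y≈-1.888672; I≈-3.533203, D=e−e_prev≈-1.884766; u=1/4·(-1.888672)+3/2·(-3.533203)+5/4·(-1.884766)≈-8.127930; next y=1/2·(-1.111328)+1/4·(-8.127930)≈-2.587646
n=6: y≈-2.587646, sp=-3, e=sp−y≈-0.412354; I≈-3.945557, D=e−e_prev≈1.476318; u=1/4·(-0.412354)+3/2·(-3.945557)+5/4·1.476318≈-4.176025; next y=1/2·(-2.587646)+1/4·(-4.176025)≈-2.337830
n=7: y≈-2.337830, sp=-3, e=sp−y≈-0.662170; I≈-4.607727, D=e−e_prev≈-0.249817; u=1/4·(-0.662170)+3/2·(-4.607727)+5/4·(-0.249817)≈-7.389404; next y=1/2·(-2.337830)+1/4·(-7.389404)≈-3.016266
n=8: y≈-3.016266, sp=-3, e=sp−y≈0.016266; I≈-4.591461, D=e−e_prev≈0.678436; u=1/4·0.016266+3/2·(-4.591461)+5/4·0.678436≈-6.035080; next y=1/2·(-3.016266)+1/4·(-6.035080)≈-3.016903

0 -1 -3.000 0.000
1 -1 -1.000 -0.750
2 -1 -2.688 -0.625
3 -1 -2.016 -0.984
4 -1 -2.453 -0.996
5 -3 -8.128 -1.111
6 -3 -4.176 -2.588
7 -3 -7.389 -2.338
8 -3 -6.035 -3.016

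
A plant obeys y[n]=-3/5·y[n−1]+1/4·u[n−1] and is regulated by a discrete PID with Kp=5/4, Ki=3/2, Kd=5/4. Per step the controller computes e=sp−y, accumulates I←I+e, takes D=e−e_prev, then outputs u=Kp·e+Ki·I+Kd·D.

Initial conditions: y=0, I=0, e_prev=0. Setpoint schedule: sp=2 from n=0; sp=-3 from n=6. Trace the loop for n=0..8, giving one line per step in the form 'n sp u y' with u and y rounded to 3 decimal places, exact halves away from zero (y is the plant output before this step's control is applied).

0 2 8.000 0.000
1 2 0.500 2.000
2 2 15.300 -1.075
3 2 -6.111 4.470
4 2 31.834 -4.210
5 2 -28.478 10.484
6 -3 52.742 -13.410
7 -3 -93.828 21.231
8 -3 142.836 -36.196

(exact arithmetic carried between steps; '≈' marks a value shown rounded to 6 d.p. or computed from one; I and e_prev carry over from the previous line; the table rounds u and y to 3 d.p., halves away from zero)
n=0: y=0, sp=2, e=sp−y=2; I=2, D=e−e_prev=2; u=5/4·2+3/2·2+5/4·2=8; next y=-3/5·0+1/4·8=2
n=1: y=2, sp=2, e=sp−y=0; I=2, D=e−e_prev=-2; u=5/4·0+3/2·2+5/4·(-2)=0.5; next y=-3/5·2+1/4·0.5=-1.075
n=2: y=-1.075, sp=2, e=sp−y=3.075; I=5.075, D=e−e_prev=3.075; u=5/4·3.075+3/2·5.075+5/4·3.075=15.3; next y=-3/5·(-1.075)+1/4·15.3=4.47
n=3: y=4.47, sp=2, e=sp−y=-2.47; I=2.605, D=e−e_prev=-5.545; u=5/4·(-2.47)+3/2·2.605+5/4·(-5.545)=-6.11125; next y=-3/5·4.47+1/4·(-6.11125)≈-4.209813
n=4: y≈-4.209813, sp=2, e=sp−y≈6.209813; I≈8.814813, D=e−e_prev≈8.679813; u=5/4·6.209813+3/2·8.814813+5/4·8.679813≈31.83425; next y=-3/5·(-4.209813)+1/4·31.83425≈10.48445
n=5: y=10.48445, sp=2, e=sp−y=-8.48445; I≈0.330363, D=e−e_prev≈-14.694263; u=5/4·(-8.48445)+3/2·0.330363+5/4·(-14.694263)≈-28.477847; next y=-3/5·10.48445+1/4·(-28.477847)≈-13.410132
n=6: y≈-13.410132, sp=-3, e=sp−y≈10.410132; I≈10.740494, D=e−e_prev≈18.894582; u=5/4·10.410132+3/2·10.740494+5/4·18.894582≈52.741633; next y=-3/5·(-13.410132)+1/4·52.741633≈21.231487
n=7: y≈21.231487, sp=-3, e=sp−y≈-24.231487; I≈-13.490993, D=e−e_prev≈-34.641619; u=5/4·(-24.231487)+3/2·(-13.490993)+5/4·(-34.641619)≈-93.827873; next y=-3/5·21.231487+1/4·(-93.827873)≈-36.195861
n=8: y≈-36.195861, sp=-3, e=sp−y≈33.195861; I≈19.704867, D=e−e_prev≈57.427348; u=5/4·33.195861+3/2·19.704867+5/4·57.427348≈142.836312; next y=-3/5·(-36.195861)+1/4·142.836312≈57.426594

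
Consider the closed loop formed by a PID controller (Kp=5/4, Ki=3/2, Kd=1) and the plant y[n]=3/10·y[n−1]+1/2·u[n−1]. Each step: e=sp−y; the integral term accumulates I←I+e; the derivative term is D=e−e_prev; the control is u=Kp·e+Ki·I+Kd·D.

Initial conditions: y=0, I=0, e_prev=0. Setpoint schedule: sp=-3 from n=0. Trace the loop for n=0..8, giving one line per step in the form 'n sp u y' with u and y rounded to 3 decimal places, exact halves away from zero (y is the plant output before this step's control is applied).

0 -3 -11.250 0.000
1 -3 8.344 -5.625
2 -3 -23.754 2.484
3 -3 27.189 -11.132
4 -3 -54.429 10.255
5 -3 76.049 -24.138
6 -3 -132.592 30.783
7 -3 201.070 -57.061
8 -3 -332.474 83.417

(exact arithmetic carried between steps; '≈' marks a value shown rounded to 6 d.p. or computed from one; I and e_prev carry over from the previous line; the table rounds u and y to 3 d.p., halves away from zero)
n=0: y=0, sp=-3, e=sp−y=-3; I=-3, D=e−e_prev=-3; u=5/4·(-3)+3/2·(-3)+1·(-3)=-11.25; next y=3/10·0+1/2·(-11.25)=-5.625
n=1: y=-5.625, sp=-3, e=sp−y=2.625; I=-0.375, D=e−e_prev=5.625; u=5/4·2.625+3/2·(-0.375)+1·5.625=8.34375; next y=3/10·(-5.625)+1/2·8.34375=2.484375
n=2: y=2.484375, sp=-3, e=sp−y=-5.484375; I=-5.859375, D=e−e_prev=-8.109375; u=5/4·(-5.484375)+3/2·(-5.859375)+1·(-8.109375)≈-23.753906; next y=3/10·2.484375+1/2·(-23.753906)≈-11.131641
n=3: y≈-11.131641, sp=-3, e=sp−y≈8.131641; I≈2.272266, D=e−e_prev≈13.616016; u=5/4·8.131641+3/2·2.272266+1·13.616016≈27.188965; next y=3/10·(-11.131641)+1/2·27.188965≈10.254990
n=4: y≈10.254990, sp=-3, e=sp−y≈-13.254990; I≈-10.982725, D=e−e_prev≈-21.386631; u=5/4·(-13.254990)+3/2·(-10.982725)+1·(-21.386631)≈-54.429456; next y=3/10·10.254990+1/2·(-54.429456)≈-24.138231
n=5: y≈-24.138231, sp=-3, e=sp−y≈21.138231; I≈10.155506, D=e−e_prev≈34.393221; u=5/4·21.138231+3/2·10.155506+1·34.393221≈76.049268; next y=3/10·(-24.138231)+1/2·76.049268≈30.783165
n=6: y≈30.783165, sp=-3, e=sp−y≈-33.783165; I≈-23.627659, D=e−e_prev≈-54.921396; u=5/4·(-33.783165)+3/2·(-23.627659)+1·(-54.921396)≈-132.591840; next y=3/10·30.783165+1/2·(-132.591840)≈-57.060971
n=7: y≈-57.060971, sp=-3, e=sp−y≈54.060971; I≈30.433312, D=e−e_prev≈87.844136; u=5/4·54.060971+3/2·30.433312+1·87.844136≈201.070317; next y=3/10·(-57.060971)+1/2·201.070317≈83.416867
n=8: y≈83.416867, sp=-3, e=sp−y≈-86.416867; I≈-55.983555, D=e−e_prev≈-140.477838; u=5/4·(-86.416867)+3/2·(-55.983555)+1·(-140.477838)≈-332.474255; next y=3/10·83.416867+1/2·(-332.474255)≈-141.212067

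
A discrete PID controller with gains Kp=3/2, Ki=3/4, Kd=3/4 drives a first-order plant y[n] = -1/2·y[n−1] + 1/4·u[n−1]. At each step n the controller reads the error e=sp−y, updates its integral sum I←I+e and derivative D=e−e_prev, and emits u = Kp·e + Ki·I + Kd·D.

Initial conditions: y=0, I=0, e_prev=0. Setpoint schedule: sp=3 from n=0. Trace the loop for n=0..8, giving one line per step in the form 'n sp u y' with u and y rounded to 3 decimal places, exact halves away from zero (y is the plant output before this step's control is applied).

(exact arithmetic carried between steps; '≈' marks a value shown rounded to 6 d.p. or computed from one; I and e_prev carry over from the previous line; the table rounds u and y to 3 d.p., halves away from zero)
n=0: y=0, sp=3, e=sp−y=3; I=3, D=e−e_prev=3; u=3/2·3+3/4·3+3/4·3=9; next y=-1/2·0+1/4·9=2.25
n=1: y=2.25, sp=3, e=sp−y=0.75; I=3.75, D=e−e_prev=-2.25; u=3/2·0.75+3/4·3.75+3/4·(-2.25)=2.25; next y=-1/2·2.25+1/4·2.25=-0.5625
n=2: y=-0.5625, sp=3, e=sp−y=3.5625; I=7.3125, D=e−e_prev=2.8125; u=3/2·3.5625+3/4·7.3125+3/4·2.8125=12.9375; next y=-1/2·(-0.5625)+1/4·12.9375=3.515625
n=3: y=3.515625, sp=3, e=sp−y=-0.515625; I=6.796875, D=e−e_prev=-4.078125; u=3/2·(-0.515625)+3/4·6.796875+3/4·(-4.078125)=1.265625; next y=-1/2·3.515625+1/4·1.265625≈-1.441406
n=4: y≈-1.441406, sp=3, e=sp−y≈4.441406; I≈11.238281, D=e−e_prev≈4.957031; u=3/2·4.441406+3/4·11.238281+3/4·4.957031≈18.808594; next y=-1/2·(-1.441406)+1/4·18.808594≈5.422852
n=5: y≈5.422852, sp=3, e=sp−y≈-2.422852; I≈8.815430, D=e−e_prev≈-6.864258; u=3/2·(-2.422852)+3/4·8.815430+3/4·(-6.864258)≈-2.170898; next y=-1/2·5.422852+1/4·(-2.170898)≈-3.254150
n=6: y≈-3.254150, sp=3, e=sp−y≈6.254150; I≈15.069580, D=e−e_prev≈8.677002; u=3/2·6.254150+3/4·15.069580+3/4·8.677002≈27.191162; next y=-1/2·(-3.254150)+1/4·27.191162≈8.424866
n=7: y≈8.424866, sp=3, e=sp−y≈-5.424866; I≈9.644714, D=e−e_prev≈-11.679016; u=3/2·(-5.424866)+3/4·9.644714+3/4·(-11.679016)≈-9.663025; next y=-1/2·8.424866+1/4·(-9.663025)≈-6.628189
n=8: y≈-6.628189, sp=3, e=sp−y≈9.628189; I≈19.272903, D=e−e_prev≈15.053055; u=3/2·9.628189+3/4·19.272903+3/4·15.053055≈40.186752; next y=-1/2·(-6.628189)+1/4·40.186752≈13.360783

0 3 9.000 0.000
1 3 2.250 2.250
2 3 12.938 -0.563
3 3 1.266 3.516
4 3 18.809 -1.441
5 3 -2.171 5.423
6 3 27.191 -3.254
7 3 -9.663 8.425
8 3 40.187 -6.628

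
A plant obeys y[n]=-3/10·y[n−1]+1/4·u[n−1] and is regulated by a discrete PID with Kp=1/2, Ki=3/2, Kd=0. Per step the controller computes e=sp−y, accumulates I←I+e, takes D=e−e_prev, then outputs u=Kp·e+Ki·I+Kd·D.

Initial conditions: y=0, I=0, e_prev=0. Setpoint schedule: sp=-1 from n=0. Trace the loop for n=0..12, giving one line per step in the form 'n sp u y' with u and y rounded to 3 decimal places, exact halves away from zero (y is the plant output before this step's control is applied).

0 -1 -2.000 0.000
1 -1 -2.500 -0.500
2 -1 -3.300 -0.475
3 -1 -3.673 -0.683
4 -1 -4.087 -0.713
5 -1 -4.328 -0.808
6 -1 -4.553 -0.840
7 -1 -4.700 -0.886
8 -1 -4.825 -0.909
9 -1 -4.912 -0.933
10 -1 -4.983 -0.948
11 -1 -5.034 -0.961
12 -1 -5.075 -0.970

(exact arithmetic carried between steps; '≈' marks a value shown rounded to 6 d.p. or computed from one; I and e_prev carry over from the previous line; the table rounds u and y to 3 d.p., halves away from zero)
n=0: y=0, sp=-1, e=sp−y=-1; I=-1, D=e−e_prev=-1; u=1/2·(-1)+3/2·(-1)+0·(-1)=-2; next y=-3/10·0+1/4·(-2)=-0.5
n=1: y=-0.5, sp=-1, e=sp−y=-0.5; I=-1.5, D=e−e_prev=0.5; u=1/2·(-0.5)+3/2·(-1.5)+0·0.5=-2.5; next y=-3/10·(-0.5)+1/4·(-2.5)=-0.475
n=2: y=-0.475, sp=-1, e=sp−y=-0.525; I=-2.025, D=e−e_prev=-0.025; u=1/2·(-0.525)+3/2·(-2.025)+0·(-0.025)=-3.3; next y=-3/10·(-0.475)+1/4·(-3.3)=-0.6825
n=3: y=-0.6825, sp=-1, e=sp−y=-0.3175; I=-2.3425, D=e−e_prev=0.2075; u=1/2·(-0.3175)+3/2·(-2.3425)+0·0.2075=-3.6725; next y=-3/10·(-0.6825)+1/4·(-3.6725)=-0.713375
n=4: y=-0.713375, sp=-1, e=sp−y=-0.286625; I=-2.629125, D=e−e_prev=0.030875; u=1/2·(-0.286625)+3/2·(-2.629125)+0·0.030875=-4.087; next y=-3/10·(-0.713375)+1/4·(-4.087)≈-0.807738
n=5: y≈-0.807738, sp=-1, e=sp−y≈-0.192263; I≈-2.821388, D=e−e_prev≈0.094363; u=1/2·(-0.192263)+3/2·(-2.821388)+0·0.094363≈-4.328213; next y=-3/10·(-0.807738)+1/4·(-4.328213)≈-0.839732
n=6: y≈-0.839732, sp=-1, e=sp−y≈-0.160268; I≈-2.981656, D=e−e_prev≈0.031994; u=1/2·(-0.160268)+3/2·(-2.981656)+0·0.031994≈-4.552618; next y=-3/10·(-0.839732)+1/4·(-4.552618)≈-0.886235
n=7: y≈-0.886235, sp=-1, e=sp−y≈-0.113765; I≈-3.095421, D=e−e_prev≈0.046503; u=1/2·(-0.113765)+3/2·(-3.095421)+0·0.046503≈-4.700014; next y=-3/10·(-0.886235)+1/4·(-4.700014)≈-0.909133
n=8: y≈-0.909133, sp=-1, e=sp−y≈-0.090867; I≈-3.186288, D=e−e_prev≈0.022898; u=1/2·(-0.090867)+3/2·(-3.186288)+0·0.022898≈-4.824865; next y=-3/10·(-0.909133)+1/4·(-4.824865)≈-0.933476
n=9: y≈-0.933476, sp=-1, e=sp−y≈-0.066524; I≈-3.252811, D=e−e_prev≈0.024343; u=1/2·(-0.066524)+3/2·(-3.252811)+0·0.024343≈-4.912479; next y=-3/10·(-0.933476)+1/4·(-4.912479)≈-0.948077
n=10: y≈-0.948077, sp=-1, e=sp−y≈-0.051923; I≈-3.304735, D=e−e_prev≈0.014600; u=1/2·(-0.051923)+3/2·(-3.304735)+0·0.014600≈-4.983063; next y=-3/10·(-0.948077)+1/4·(-4.983063)≈-0.961343
n=11: y≈-0.961343, sp=-1, e=sp−y≈-0.038657; I≈-3.343392, D=e−e_prev≈0.013266; u=1/2·(-0.038657)+3/2·(-3.343392)+0·0.013266≈-5.034416; next y=-3/10·(-0.961343)+1/4·(-5.034416)≈-0.970201
n=12: y≈-0.970201, sp=-1, e=sp−y≈-0.029799; I≈-3.373191, D=e−e_prev≈0.008858; u=1/2·(-0.029799)+3/2·(-3.373191)+0·0.008858≈-5.074685; next y=-3/10·(-0.970201)+1/4·(-5.074685)≈-0.977611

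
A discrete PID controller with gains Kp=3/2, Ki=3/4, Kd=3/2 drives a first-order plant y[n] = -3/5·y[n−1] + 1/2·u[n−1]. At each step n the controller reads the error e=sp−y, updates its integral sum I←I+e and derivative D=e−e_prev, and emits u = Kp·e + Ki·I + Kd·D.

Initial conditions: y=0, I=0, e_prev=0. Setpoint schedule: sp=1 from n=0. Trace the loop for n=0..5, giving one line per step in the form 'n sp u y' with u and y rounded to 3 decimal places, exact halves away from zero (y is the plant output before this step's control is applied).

(exact arithmetic carried between steps; '≈' marks a value shown rounded to 6 d.p. or computed from one; I and e_prev carry over from the previous line; the table rounds u and y to 3 d.p., halves away from zero)
n=0: y=0, sp=1, e=sp−y=1; I=1, D=e−e_prev=1; u=3/2·1+3/4·1+3/2·1=3.75; next y=-3/5·0+1/2·3.75=1.875
n=1: y=1.875, sp=1, e=sp−y=-0.875; I=0.125, D=e−e_prev=-1.875; u=3/2·(-0.875)+3/4·0.125+3/2·(-1.875)=-4.03125; next y=-3/5·1.875+1/2·(-4.03125)=-3.140625
n=2: y=-3.140625, sp=1, e=sp−y=4.140625; I=4.265625, D=e−e_prev=5.015625; u=3/2·4.140625+3/4·4.265625+3/2·5.015625≈16.933594; next y=-3/5·(-3.140625)+1/2·16.933594≈10.351172
n=3: y≈10.351172, sp=1, e=sp−y≈-9.351172; I≈-5.085547, D=e−e_prev≈-13.491797; u=3/2·(-9.351172)+3/4·(-5.085547)+3/2·(-13.491797)≈-38.078613; next y=-3/5·10.351172+1/2·(-38.078613)≈-25.250010
n=4: y≈-25.250010, sp=1, e=sp−y≈26.250010; I≈21.164463, D=e−e_prev≈35.601182; u=3/2·26.250010+3/4·21.164463+3/2·35.601182≈108.650134; next y=-3/5·(-25.250010)+1/2·108.650134≈69.475073
n=5: y≈69.475073, sp=1, e=sp−y≈-68.475073; I≈-47.310610, D=e−e_prev≈-94.725083; u=3/2·(-68.475073)+3/4·(-47.310610)+3/2·(-94.725083)≈-280.283191; next y=-3/5·69.475073+1/2·(-280.283191)≈-181.826639

0 1 3.750 0.000
1 1 -4.031 1.875
2 1 16.934 -3.141
3 1 -38.079 10.351
4 1 108.650 -25.250
5 1 -280.283 69.475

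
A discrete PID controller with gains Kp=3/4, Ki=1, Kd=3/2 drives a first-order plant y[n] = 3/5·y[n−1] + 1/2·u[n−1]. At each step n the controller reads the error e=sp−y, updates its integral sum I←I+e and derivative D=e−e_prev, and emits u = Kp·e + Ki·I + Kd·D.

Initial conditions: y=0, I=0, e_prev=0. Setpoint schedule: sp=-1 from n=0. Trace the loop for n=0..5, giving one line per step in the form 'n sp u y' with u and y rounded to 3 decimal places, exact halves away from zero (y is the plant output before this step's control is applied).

(exact arithmetic carried between steps; '≈' marks a value shown rounded to 6 d.p. or computed from one; I and e_prev carry over from the previous line; the table rounds u and y to 3 d.p., halves away from zero)
n=0: y=0, sp=-1, e=sp−y=-1; I=-1, D=e−e_prev=-1; u=3/4·(-1)+1·(-1)+3/2·(-1)=-3.25; next y=3/5·0+1/2·(-3.25)=-1.625
n=1: y=-1.625, sp=-1, e=sp−y=0.625; I=-0.375, D=e−e_prev=1.625; u=3/4·0.625+1·(-0.375)+3/2·1.625=2.53125; next y=3/5·(-1.625)+1/2·2.53125=0.290625
n=2: y=0.290625, sp=-1, e=sp−y=-1.290625; I=-1.665625, D=e−e_prev=-1.915625; u=3/4·(-1.290625)+1·(-1.665625)+3/2·(-1.915625)≈-5.507031; next y=3/5·0.290625+1/2·(-5.507031)≈-2.579141
n=3: y≈-2.579141, sp=-1, e=sp−y≈1.579141; I≈-0.086484, D=e−e_prev≈2.869766; u=3/4·1.579141+1·(-0.086484)+3/2·2.869766≈5.402520; next y=3/5·(-2.579141)+1/2·5.402520≈1.153775
n=4: y≈1.153775, sp=-1, e=sp−y≈-2.153775; I≈-2.240260, D=e−e_prev≈-3.732916; u=3/4·(-2.153775)+1·(-2.240260)+3/2·(-3.732916)≈-9.454965; next y=3/5·1.153775+1/2·(-9.454965)≈-4.035217
n=5: y≈-4.035217, sp=-1, e=sp−y≈3.035217; I≈0.794958, D=e−e_prev≈5.188993; u=3/4·3.035217+1·0.794958+3/2·5.188993≈10.854860; next y=3/5·(-4.035217)+1/2·10.854860≈3.006300

0 -1 -3.250 0.000
1 -1 2.531 -1.625
2 -1 -5.507 0.291
3 -1 5.403 -2.579
4 -1 -9.455 1.154
5 -1 10.855 -4.035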